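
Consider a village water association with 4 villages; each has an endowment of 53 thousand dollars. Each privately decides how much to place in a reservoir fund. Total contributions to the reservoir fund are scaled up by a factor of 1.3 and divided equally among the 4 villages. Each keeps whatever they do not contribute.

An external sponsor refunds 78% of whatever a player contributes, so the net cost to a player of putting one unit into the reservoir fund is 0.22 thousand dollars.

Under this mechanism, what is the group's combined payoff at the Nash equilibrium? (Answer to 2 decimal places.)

With the mechanism, a contributed unit returns (1.3/4) / 0.22 = 1.4773 per unit of net cost to the contributor — now above 1 — so contributing fully is weakly dominant for every player.
So the Nash equilibrium is full contribution by all 4; the group earns 4 × (53 × 0.78 + 1.3 × 53) = 440.96.

440.96 thousand dollars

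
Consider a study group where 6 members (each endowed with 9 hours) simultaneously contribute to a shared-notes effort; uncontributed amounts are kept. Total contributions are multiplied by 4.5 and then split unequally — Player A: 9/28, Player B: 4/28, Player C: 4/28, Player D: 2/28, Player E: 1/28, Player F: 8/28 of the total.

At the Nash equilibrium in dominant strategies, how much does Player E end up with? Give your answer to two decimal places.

11.89 hours

For player j, contributing a unit is worthwhile iff 4.5 × (j's share) ≥ 1, i.e. iff j's share is at least 0.2222.
Player A and Player F clear that bar, contributing 9 each; the remaining 4 contribute 0. Total contributed: 18.
Player E keeps 9 and receives 4.5 × 18 × 1/28 = 2.89 from the shared-notes effort, for a payoff of 11.89.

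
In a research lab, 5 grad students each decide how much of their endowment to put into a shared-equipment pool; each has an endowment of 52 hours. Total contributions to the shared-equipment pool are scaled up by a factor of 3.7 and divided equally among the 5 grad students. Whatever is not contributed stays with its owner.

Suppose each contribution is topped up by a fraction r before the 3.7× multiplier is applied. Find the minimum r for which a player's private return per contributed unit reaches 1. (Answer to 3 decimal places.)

With matching at rate r, one contributed unit becomes (1 + r) in the shared-equipment pool and returns 3.7 × (1 + r) / 5 to the contributor.
Setting this equal to 1: 1 + r = 5/3.7 = 1.3514.
So the minimum matching rate is r = 1.3514 − 1 = 0.351.

0.351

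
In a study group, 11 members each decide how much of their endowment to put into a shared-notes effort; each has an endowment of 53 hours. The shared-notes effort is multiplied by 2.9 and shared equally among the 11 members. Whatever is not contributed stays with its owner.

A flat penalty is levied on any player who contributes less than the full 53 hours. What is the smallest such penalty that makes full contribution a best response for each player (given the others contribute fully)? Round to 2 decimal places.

Given the others contribute fully, the best deviation is to contribute 0 (any partial contribution still incurs the fine and gives up units whose private return 0.2636 is below 1).
Deviating from 53 to 0 saves 53 hours but forfeits the deviator's share of the drop in the shared-notes effort: 2.9/11 × 53 = 13.97.
So the deviation gain is 53 − 13.97 = 39.03, and the fine must be at least 39.03 hours to wipe it out.

39.03 hours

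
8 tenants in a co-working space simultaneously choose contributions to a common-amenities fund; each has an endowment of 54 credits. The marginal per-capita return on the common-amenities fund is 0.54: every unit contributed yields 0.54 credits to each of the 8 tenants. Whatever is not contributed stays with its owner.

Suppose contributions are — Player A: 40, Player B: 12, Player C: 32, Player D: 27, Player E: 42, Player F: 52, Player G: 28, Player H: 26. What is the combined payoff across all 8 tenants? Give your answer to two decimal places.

1291.88 credits

Total contributed: 40 + 12 + 32 + 27 + 42 + 52 + 28 + 26 = 259; total kept: 8 × 54 − 259 = 173.
The common-amenities fund pays out 0.54 × 8 × 259 = 1118.88 in aggregate.
Group total = 173 + 1118.88 = 1291.88.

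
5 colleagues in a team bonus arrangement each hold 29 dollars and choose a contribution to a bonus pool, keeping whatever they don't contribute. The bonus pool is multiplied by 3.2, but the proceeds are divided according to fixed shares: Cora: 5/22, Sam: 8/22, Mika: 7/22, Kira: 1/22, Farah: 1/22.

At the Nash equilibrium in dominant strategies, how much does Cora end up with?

A player with share s gets back 3.2·s per unit contributed, so full contribution is dominant for anyone with s > 1/3.2 = 0.3125 and zero contribution is dominant for anyone below.
The shares above 0.3125 belong to Sam and Mika, contributing 29 each; the remaining 3 contribute 0. Total contributed: 58.
Cora keeps 29 and receives 3.2 × 58 × 5/22 = 42.18 from the bonus pool, for a payoff of 71.18.

71.18 dollars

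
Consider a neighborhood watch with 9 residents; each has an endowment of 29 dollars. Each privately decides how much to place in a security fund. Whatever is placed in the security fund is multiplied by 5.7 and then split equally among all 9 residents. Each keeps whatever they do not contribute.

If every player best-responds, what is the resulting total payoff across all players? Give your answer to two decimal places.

261.00 dollars

Each contributed unit returns 5.7/9 = 0.6333 to its contributor — below 1 — so contributing 0 is dominant for every player. At the Nash equilibrium everyone keeps their 29, and the group total is 9 × 29 = 261.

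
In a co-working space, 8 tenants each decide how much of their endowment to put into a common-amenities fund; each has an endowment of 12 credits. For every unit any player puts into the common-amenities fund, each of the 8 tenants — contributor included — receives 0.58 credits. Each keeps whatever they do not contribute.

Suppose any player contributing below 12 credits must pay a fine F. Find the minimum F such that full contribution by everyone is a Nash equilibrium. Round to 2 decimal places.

5.04 credits

Given the others contribute fully, the best deviation is to contribute 0 (any partial contribution still incurs the fine and gives up units whose private return 0.58 is below 1).
Deviating from 12 to 0 saves 12 credits but forfeits the deviator's share of the drop in the common-amenities fund: 0.58 × 12 = 6.96.
So the deviation gain is 12 − 6.96 = 5.04, and the fine must be at least 5.04 credits to wipe it out.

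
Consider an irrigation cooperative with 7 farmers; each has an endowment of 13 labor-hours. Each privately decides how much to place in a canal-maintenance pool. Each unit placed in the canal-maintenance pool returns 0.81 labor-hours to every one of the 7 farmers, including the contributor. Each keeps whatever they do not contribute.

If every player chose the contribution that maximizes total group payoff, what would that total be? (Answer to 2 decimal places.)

515.97 labor-hours

Each contributed unit returns 5.670 to the group as a whole (0.81 to each of 7 players), which exceeds 1, so the social optimum is full contribution: group total = 5.670 × 91 = 515.97.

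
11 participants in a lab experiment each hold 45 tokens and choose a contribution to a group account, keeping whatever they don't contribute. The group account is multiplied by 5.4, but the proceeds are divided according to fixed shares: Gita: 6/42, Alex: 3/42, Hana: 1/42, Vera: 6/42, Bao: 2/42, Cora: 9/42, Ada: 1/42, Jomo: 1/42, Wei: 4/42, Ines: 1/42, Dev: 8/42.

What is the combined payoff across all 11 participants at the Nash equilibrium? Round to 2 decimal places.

For player j, contributing a unit is worthwhile iff 5.4 × (j's share) ≥ 1, i.e. iff j's share is at least 0.1852.
Cora and Dev are above the threshold, contributing 45 each; the remaining 9 contribute 0. Total contributed: 90.
The group account pays out 5.4 × 90 = 486.00 in total (split across the unequal shares, but the aggregate is all that matters for the group sum).
The 9 free-riders keep 45 each, adding 405. Group total = 405 + 486.00 = 891.00.

891.00 tokens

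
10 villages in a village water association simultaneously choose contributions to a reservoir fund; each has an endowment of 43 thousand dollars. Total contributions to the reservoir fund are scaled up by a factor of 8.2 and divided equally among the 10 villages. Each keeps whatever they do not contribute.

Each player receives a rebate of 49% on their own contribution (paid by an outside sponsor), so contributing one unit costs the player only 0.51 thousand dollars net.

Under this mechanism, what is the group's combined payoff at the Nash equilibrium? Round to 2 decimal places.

Under the mechanism each unit contributed yields (8.2/10) / 0.51 = 1.6078 back to its contributor per unit of net cost, which exceeds 1, making full contribution the dominant choice for everyone.
At the Nash equilibrium everyone contributes 43. Group total payoff = 10 × (43 × 0.49 + 8.2 × 43) = 3736.70.

3736.70 thousand dollars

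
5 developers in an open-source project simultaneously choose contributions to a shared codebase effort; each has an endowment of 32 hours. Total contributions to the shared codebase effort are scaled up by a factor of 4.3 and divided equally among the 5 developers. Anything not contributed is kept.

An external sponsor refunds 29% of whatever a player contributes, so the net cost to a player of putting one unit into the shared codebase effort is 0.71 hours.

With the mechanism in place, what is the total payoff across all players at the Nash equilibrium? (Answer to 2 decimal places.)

734.40 hours

Under the mechanism each unit contributed yields (4.3/5) / 0.71 = 1.2113 back to its contributor per unit of net cost, which exceeds 1, making full contribution the dominant choice for everyone.
At the Nash equilibrium everyone contributes 32. Group total payoff = 5 × (32 × 0.29 + 4.3 × 32) = 734.40.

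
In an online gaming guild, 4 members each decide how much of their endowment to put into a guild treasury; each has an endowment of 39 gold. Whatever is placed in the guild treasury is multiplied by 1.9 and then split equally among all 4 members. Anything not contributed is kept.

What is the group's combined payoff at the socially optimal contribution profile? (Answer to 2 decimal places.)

Each contributed unit returns 1.900 to the group as a whole (0.4750 to each of 4 players), which exceeds 1, so the social optimum is full contribution: group total = 1.900 × 156 = 296.40.

296.40 gold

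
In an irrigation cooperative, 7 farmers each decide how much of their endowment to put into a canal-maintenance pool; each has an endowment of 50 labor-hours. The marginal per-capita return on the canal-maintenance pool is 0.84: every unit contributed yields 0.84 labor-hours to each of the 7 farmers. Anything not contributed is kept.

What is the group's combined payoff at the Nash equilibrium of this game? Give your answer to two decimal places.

The private return per contributed unit is 0.84 < 1, so contributing 0 is dominant for every player. At the Nash equilibrium everyone keeps their 50, and the group total is 7 × 50 = 350.

350.00 labor-hours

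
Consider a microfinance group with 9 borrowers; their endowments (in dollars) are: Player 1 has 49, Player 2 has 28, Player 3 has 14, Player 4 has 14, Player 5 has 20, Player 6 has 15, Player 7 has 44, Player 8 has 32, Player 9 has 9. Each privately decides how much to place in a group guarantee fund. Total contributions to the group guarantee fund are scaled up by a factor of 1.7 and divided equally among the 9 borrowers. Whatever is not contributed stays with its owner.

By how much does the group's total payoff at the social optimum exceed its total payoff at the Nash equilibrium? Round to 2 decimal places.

The private return per contributed unit is 1.7/9 = 0.1889 < 1 for every player regardless of endowment, so the Nash equilibrium is zero contribution and the group total is Σ E_j = 49 + 28 + 14 + 14 + 20 + 15 + 44 + 32 + 9 = 225.
Each contributed unit returns 1.700 to the group, so the social optimum is full contribution by everyone: group total = 1.700 × 225 = 382.50.
Efficiency loss = (1.700 − 1) × 225 = 157.50.

157.50 dollars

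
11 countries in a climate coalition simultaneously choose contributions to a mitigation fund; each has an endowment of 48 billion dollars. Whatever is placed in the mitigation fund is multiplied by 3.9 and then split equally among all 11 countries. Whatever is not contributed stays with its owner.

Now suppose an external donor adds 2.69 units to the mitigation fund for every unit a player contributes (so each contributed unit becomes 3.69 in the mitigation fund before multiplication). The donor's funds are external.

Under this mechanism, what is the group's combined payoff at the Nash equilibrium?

The effective private return per unit is now 3.9 × 3.69 / 11 = 1.3083 > 1, so every player's dominant strategy flips to full contribution.
At the Nash equilibrium everyone contributes 48. Group total payoff = 3.9 × 3.69 × 528 = 7598.45.

7598.45 billion dollars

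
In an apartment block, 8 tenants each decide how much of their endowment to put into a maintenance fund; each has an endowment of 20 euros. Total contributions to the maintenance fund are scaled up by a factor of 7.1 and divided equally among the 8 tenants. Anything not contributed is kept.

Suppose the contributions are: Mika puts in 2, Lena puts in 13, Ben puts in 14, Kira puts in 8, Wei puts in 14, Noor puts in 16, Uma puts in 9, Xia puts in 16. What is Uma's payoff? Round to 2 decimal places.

92.65 euros

Total contributed: 2 + 13 + 14 + 8 + 14 + 16 + 9 + 16 = 92.
Each receives 7.1 × 92 / 8 = 81.65 from the maintenance fund.
Uma keeps 20 − 9 = 11, so Uma's payoff is 11 + 81.65 = 92.65.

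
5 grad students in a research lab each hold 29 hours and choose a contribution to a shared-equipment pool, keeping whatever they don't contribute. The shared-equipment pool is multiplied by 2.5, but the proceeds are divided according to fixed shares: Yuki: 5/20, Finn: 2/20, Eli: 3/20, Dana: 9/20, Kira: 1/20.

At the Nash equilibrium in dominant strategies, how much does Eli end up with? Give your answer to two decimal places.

39.88 hours

A player with share s gets back 2.5·s per unit contributed, so full contribution is dominant for anyone with s > 1/2.5 = 0.4000 and zero contribution is dominant for anyone below.
Only Dana (9/20) clears that bar, contributing 29; the remaining 4 contribute 0. Total contributed: 29.
Eli keeps 29 and receives 2.5 × 29 × 3/20 = 10.88 from the shared-equipment pool, for a payoff of 39.88.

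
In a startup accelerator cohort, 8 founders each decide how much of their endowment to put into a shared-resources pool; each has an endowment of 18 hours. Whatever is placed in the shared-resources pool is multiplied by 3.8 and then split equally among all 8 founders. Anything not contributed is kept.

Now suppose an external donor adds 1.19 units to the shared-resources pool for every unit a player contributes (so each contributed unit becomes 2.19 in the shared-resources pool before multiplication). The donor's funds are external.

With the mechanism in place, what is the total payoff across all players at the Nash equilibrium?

1198.37 hours

The effective private return per unit is now 3.8 × 2.19 / 8 = 1.0403 > 1, so every player's dominant strategy flips to full contribution.
So the Nash equilibrium is full contribution by all 8; the group earns 3.8 × 2.19 × 144 = 1198.37.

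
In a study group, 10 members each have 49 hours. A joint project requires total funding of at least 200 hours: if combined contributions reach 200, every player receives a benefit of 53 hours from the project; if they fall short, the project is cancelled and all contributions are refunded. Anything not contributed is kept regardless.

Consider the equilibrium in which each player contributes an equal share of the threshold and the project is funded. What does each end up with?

Equal share of the threshold: 200/10 = 20.
At this profile no one gains by cutting their contribution: any cut drops the total below 200, the project is cancelled, contributions are refunded, and the deviator ends with 49, which is less than 49 − 20 + 53 = 82. Contributing more than 20 just wastes the excess. So contributing exactly 20 is a best response.
Each player's payoff: 49 − 20 + 53 = 82.

82 hours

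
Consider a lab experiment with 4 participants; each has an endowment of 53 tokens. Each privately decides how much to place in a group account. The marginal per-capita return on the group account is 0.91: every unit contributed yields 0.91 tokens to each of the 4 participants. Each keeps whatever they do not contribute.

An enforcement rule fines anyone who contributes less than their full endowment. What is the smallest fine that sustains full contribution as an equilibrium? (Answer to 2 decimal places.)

Given the others contribute fully, the best deviation is to contribute 0 (any partial contribution still incurs the fine and gives up units whose private return 0.91 is below 1).
Deviating from 53 to 0 saves 53 tokens but forfeits the deviator's share of the drop in the group account: 0.91 × 53 = 48.23.
So the deviation gain is 53 − 48.23 = 4.77, and the fine must be at least 4.77 tokens to wipe it out.

4.77 tokens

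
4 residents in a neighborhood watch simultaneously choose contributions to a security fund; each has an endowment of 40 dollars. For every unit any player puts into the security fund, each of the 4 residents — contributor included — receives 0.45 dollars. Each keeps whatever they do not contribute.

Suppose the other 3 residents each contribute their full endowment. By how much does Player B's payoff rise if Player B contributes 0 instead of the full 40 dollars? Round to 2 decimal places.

22.00 dollars

Switching from a contribution of 40 to 0 lets Player B keep an extra 40 dollars, but lowers the security fund by 40, which costs Player B their own share of that drop: 0.45 × 40 = 18.00.
Net gain = 40 − 18.00 = 22.00. The private return per contributed unit (0.45) is below 1, so free-riding is indeed the best response regardless of what the others do.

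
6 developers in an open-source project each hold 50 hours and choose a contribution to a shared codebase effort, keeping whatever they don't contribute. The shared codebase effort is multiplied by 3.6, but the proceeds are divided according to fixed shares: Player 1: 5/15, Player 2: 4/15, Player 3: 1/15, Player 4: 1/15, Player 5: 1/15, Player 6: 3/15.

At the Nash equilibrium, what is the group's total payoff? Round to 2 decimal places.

430.00 hours

For player j, contributing a unit is worthwhile iff 3.6 × (j's share) ≥ 1, i.e. iff j's share is at least 0.2778.
Player 1 alone (share 5/15) is above the threshold, contributing 50; the remaining 5 contribute 0. Total contributed: 50.
The shared codebase effort pays out 3.6 × 50 = 180.00 in total (split across the unequal shares, but the aggregate is all that matters for the group sum).
The 5 free-riders keep 50 each, adding 250. Group total = 250 + 180.00 = 430.00.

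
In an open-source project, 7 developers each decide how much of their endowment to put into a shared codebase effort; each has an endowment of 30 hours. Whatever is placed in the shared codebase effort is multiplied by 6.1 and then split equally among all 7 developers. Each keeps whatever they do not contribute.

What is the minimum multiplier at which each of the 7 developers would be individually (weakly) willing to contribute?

A contributed unit returns (multiplier)/7 to its contributor.
This reaches 1 exactly when the multiplier is 7.

7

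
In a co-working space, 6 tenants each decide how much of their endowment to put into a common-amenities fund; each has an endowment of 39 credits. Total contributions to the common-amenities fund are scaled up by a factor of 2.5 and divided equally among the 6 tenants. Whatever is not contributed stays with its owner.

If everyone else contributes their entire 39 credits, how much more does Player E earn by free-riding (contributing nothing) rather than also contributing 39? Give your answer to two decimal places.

Switching from a contribution of 39 to 0 lets Player E keep an extra 39 credits, but lowers the common-amenities fund by 39, which costs Player E their own share of that drop: 2.5/6 × 39 = 16.25.
Net gain = 39 − 16.25 = 22.75. The private return per contributed unit (0.4167) is below 1, so free-riding is indeed the best response regardless of what the others do.

22.75 credits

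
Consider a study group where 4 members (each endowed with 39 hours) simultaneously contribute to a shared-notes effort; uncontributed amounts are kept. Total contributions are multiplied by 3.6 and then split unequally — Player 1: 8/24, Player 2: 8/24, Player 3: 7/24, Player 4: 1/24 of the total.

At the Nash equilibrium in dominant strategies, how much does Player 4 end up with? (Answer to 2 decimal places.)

56.55 hours

Player j's private return per contributed unit is 3.6 × (j's share). Contributing is weakly dominant for j when that share is at least 1/3.6 = 0.2778, and contributing 0 is dominant otherwise.
The shares above 0.2778 belong to Player 1, Player 2 and Player 3, contributing 39 each; the remaining 1 contribute 0. Total contributed: 117.
Player 4 keeps 39 and receives 3.6 × 117 × 1/24 = 17.55 from the shared-notes effort, for a payoff of 56.55.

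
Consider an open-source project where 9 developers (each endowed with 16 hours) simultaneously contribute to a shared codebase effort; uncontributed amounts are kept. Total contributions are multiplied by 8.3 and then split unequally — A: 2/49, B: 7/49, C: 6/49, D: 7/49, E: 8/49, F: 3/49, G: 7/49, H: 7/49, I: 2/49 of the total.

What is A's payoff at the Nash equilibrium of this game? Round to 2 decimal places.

48.52 hours

A player with share s gets back 8.3·s per unit contributed, so full contribution is dominant for anyone with s > 1/8.3 = 0.1205 and zero contribution is dominant for anyone below.
B, C, D, E, G and H are above the threshold, contributing 16 each; the remaining 3 contribute 0. Total contributed: 96.
A keeps 16 and receives 8.3 × 96 × 2/49 = 32.52 from the shared codebase effort, for a payoff of 48.52.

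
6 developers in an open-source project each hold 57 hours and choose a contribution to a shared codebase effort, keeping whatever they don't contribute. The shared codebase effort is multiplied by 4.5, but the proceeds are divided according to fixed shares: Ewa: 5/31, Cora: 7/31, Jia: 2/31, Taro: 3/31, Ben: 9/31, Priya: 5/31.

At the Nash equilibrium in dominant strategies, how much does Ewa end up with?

A player with share s gets back 4.5·s per unit contributed, so full contribution is dominant for anyone with s > 1/4.5 = 0.2222 and zero contribution is dominant for anyone below.
The shares above 0.2222 belong to Cora and Ben, contributing 57 each; the remaining 4 contribute 0. Total contributed: 114.
Ewa keeps 57 and receives 4.5 × 114 × 5/31 = 82.74 from the shared codebase effort, for a payoff of 139.74.

139.74 hours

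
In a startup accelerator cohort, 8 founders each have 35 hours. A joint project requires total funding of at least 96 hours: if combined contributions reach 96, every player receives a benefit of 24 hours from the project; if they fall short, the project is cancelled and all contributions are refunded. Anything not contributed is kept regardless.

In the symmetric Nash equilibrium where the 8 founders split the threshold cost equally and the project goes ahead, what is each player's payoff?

47 hours

Equal share of the threshold: 96/8 = 12.
At this profile no one gains by cutting their contribution: any cut drops the total below 96, the project is cancelled, contributions are refunded, and the deviator ends with 35, which is less than 35 − 12 + 24 = 47. Contributing more than 12 just wastes the excess. So contributing exactly 12 is a best response.
Each player's payoff: 35 − 12 + 24 = 47.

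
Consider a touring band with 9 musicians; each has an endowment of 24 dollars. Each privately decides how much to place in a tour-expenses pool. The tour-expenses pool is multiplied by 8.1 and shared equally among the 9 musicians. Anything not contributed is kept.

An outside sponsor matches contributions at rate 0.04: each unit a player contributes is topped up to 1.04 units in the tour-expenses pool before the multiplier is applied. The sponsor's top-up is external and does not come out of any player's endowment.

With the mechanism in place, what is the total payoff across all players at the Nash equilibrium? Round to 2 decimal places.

With the mechanism, a contributed unit returns 8.1 × 1.04 / 9 = 0.9360 per unit of net cost — still below 1 — so contributing 0 remains dominant for every player.
Everyone keeps their endowment and the group total is 9 × 24 = 216.

216.00 dollars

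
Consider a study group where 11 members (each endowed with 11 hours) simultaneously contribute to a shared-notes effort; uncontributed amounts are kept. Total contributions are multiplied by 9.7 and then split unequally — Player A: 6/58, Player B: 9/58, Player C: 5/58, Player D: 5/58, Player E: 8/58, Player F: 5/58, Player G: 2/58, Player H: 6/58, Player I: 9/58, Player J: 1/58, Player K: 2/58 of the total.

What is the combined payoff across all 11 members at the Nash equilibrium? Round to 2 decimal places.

A player with share s gets back 9.7·s per unit contributed, so full contribution is dominant for anyone with s > 1/9.7 = 0.1031 and zero contribution is dominant for anyone below.
Player A, Player B, Player E, Player H and Player I are above the threshold, contributing 11 each; the remaining 6 contribute 0. Total contributed: 55.
The shared-notes effort pays out 9.7 × 55 = 533.50 in total (split across the unequal shares, but the aggregate is all that matters for the group sum).
The 6 free-riders keep 11 each, adding 66. Group total = 66 + 533.50 = 599.50.

599.50 hours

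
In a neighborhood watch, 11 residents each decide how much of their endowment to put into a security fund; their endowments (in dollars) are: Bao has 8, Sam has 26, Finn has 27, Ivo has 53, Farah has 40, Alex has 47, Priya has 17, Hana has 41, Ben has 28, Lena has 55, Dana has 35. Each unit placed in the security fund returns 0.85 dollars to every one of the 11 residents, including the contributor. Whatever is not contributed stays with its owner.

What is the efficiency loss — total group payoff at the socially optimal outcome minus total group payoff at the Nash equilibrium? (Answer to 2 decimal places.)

The private return per contributed unit is 0.85 < 1 for everyone, so the Nash equilibrium is zero contribution and the group total is Σ E_j = 8 + 26 + 27 + 53 + 40 + 47 + 17 + 41 + 28 + 55 + 35 = 377.
Each contributed unit returns 9.350 to the group, so the social optimum is full contribution by everyone: group total = 9.350 × 377 = 3524.95.
Efficiency loss = (9.350 − 1) × 377 = 3147.95.

3147.95 dollars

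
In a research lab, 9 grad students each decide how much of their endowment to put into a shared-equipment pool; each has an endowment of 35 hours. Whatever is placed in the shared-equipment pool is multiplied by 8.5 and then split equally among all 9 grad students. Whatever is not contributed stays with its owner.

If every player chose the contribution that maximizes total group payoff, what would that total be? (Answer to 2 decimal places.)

2677.50 hours

Each contributed unit returns 8.500 to the group as a whole (0.9444 to each of 9 players), which exceeds 1, so the social optimum is full contribution: group total = 8.500 × 315 = 2677.50.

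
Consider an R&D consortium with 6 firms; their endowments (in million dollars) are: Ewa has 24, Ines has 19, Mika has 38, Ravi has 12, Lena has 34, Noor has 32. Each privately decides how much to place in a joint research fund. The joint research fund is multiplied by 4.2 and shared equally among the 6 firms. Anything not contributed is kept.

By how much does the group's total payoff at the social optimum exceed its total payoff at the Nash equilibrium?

508.80 million dollars

The private return per contributed unit is 4.2/6 = 0.7000 < 1 for every player regardless of endowment, so the Nash equilibrium is zero contribution and the group total is Σ E_j = 24 + 19 + 38 + 12 + 34 + 32 = 159.
Each contributed unit returns 4.200 to the group, so the social optimum is full contribution by everyone: group total = 4.200 × 159 = 667.80.
Efficiency loss = (4.200 − 1) × 159 = 508.80.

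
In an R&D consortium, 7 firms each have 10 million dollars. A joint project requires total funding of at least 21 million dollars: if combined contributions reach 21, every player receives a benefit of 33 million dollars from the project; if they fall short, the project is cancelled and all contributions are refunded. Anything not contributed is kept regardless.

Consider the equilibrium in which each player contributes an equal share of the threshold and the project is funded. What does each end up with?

40 million dollars

Equal share of the threshold: 21/7 = 3.
At this profile no one gains by cutting their contribution: any cut drops the total below 21, the project is cancelled, contributions are refunded, and the deviator ends with 10, which is less than 10 − 3 + 33 = 40. Contributing more than 3 just wastes the excess. So contributing exactly 3 is a best response.
Each player's payoff: 10 − 3 + 33 = 40.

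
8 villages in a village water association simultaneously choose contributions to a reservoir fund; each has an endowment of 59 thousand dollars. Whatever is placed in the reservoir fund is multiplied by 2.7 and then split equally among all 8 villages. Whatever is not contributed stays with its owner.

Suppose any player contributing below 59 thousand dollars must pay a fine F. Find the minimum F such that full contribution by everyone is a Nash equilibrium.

Given the others contribute fully, the best deviation is to contribute 0 (any partial contribution still incurs the fine and gives up units whose private return 0.3375 is below 1).
Deviating from 59 to 0 saves 59 thousand dollars but forfeits the deviator's share of the drop in the reservoir fund: 2.7/8 × 59 = 19.91.
So the deviation gain is 59 − 19.91 = 39.09, and the fine must be at least 39.09 thousand dollars to wipe it out.

39.09 thousand dollars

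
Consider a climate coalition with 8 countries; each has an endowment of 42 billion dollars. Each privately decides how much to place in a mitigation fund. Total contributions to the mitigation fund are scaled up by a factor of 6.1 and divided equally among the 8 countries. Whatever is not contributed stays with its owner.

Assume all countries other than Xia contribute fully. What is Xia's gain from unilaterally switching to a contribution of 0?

Switching from a contribution of 42 to 0 lets Xia keep an extra 42 billion dollars, but lowers the mitigation fund by 42, which costs Xia their own share of that drop: 6.1/8 × 42 = 32.02.
Net gain = 42 − 32.02 = 9.98. The private return per contributed unit (0.7625) is below 1, so free-riding is indeed the best response regardless of what the others do.

9.98 billion dollars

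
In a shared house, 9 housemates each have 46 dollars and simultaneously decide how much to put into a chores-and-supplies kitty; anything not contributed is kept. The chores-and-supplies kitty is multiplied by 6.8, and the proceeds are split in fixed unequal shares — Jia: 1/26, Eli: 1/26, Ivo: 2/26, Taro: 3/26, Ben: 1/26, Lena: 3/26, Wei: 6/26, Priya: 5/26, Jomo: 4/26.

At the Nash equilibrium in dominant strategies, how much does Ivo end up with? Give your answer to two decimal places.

For player j, contributing a unit is worthwhile iff 6.8 × (j's share) ≥ 1, i.e. iff j's share is at least 0.1471.
Wei, Priya and Jomo clear that bar, contributing 46 each; the remaining 6 contribute 0. Total contributed: 138.
Ivo keeps 46 and receives 6.8 × 138 × 2/26 = 72.18 from the chores-and-supplies kitty, for a payoff of 118.18.

118.18 dollars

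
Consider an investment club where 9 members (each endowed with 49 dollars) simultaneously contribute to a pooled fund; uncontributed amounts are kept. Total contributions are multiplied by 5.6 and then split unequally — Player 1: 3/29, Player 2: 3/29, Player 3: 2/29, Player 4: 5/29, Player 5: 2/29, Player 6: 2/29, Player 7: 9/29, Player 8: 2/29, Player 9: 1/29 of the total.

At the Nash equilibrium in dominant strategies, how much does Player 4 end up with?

96.31 dollars

Each unit j contributes comes back to j as 5.6 × (j's share), so j prefers to contribute only if that share exceeds 1/5.6 = 0.1786; otherwise keeping the unit dominates.
The only share above 0.1786 is Player 7's 9/29, contributing 49; the remaining 8 contribute 0. Total contributed: 49.
Player 4 keeps 49 and receives 5.6 × 49 × 5/29 = 47.31 from the pooled fund, for a payoff of 96.31.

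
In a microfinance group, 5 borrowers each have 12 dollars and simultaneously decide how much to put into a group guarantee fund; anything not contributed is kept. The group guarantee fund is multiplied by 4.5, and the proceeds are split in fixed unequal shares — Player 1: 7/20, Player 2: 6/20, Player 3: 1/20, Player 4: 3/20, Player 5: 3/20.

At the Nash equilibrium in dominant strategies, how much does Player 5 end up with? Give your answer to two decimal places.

Each unit j contributes comes back to j as 4.5 × (j's share), so j prefers to contribute only if that share exceeds 1/4.5 = 0.2222; otherwise keeping the unit dominates.
Player 1 and Player 2 are above the threshold, contributing 12 each; the remaining 3 contribute 0. Total contributed: 24.
Player 5 keeps 12 and receives 4.5 × 24 × 3/20 = 16.20 from the group guarantee fund, for a payoff of 28.20.

28.20 dollars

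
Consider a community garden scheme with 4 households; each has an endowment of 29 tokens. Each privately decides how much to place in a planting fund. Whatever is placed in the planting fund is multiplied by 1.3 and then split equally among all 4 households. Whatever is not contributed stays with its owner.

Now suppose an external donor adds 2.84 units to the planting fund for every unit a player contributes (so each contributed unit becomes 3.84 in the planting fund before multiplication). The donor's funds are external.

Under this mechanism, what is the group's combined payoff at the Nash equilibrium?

With the mechanism, a contributed unit returns 1.3 × 3.84 / 4 = 1.2480 per unit of net cost to the contributor — now above 1 — so contributing fully is weakly dominant for every player.
At the Nash equilibrium everyone contributes 29. Group total payoff = 1.3 × 3.84 × 116 = 579.07.

579.07 tokens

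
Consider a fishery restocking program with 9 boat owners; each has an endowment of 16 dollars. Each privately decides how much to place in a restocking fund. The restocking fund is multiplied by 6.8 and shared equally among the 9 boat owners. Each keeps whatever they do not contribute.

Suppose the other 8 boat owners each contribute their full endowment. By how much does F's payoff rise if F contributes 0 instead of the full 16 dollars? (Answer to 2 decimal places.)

3.91 dollars

Switching from a contribution of 16 to 0 lets F keep an extra 16 dollars, but lowers the restocking fund by 16, which costs F their own share of that drop: 6.8/9 × 16 = 12.09.
Net gain = 16 − 12.09 = 3.91. The private return per contributed unit (0.7556) is below 1, so free-riding is indeed the best response regardless of what the others do.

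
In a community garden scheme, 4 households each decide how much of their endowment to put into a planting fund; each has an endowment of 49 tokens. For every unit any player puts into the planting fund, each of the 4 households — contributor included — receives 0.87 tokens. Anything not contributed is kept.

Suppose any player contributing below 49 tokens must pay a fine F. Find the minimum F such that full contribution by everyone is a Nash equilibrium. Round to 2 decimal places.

6.37 tokens

Given the others contribute fully, the best deviation is to contribute 0 (any partial contribution still incurs the fine and gives up units whose private return 0.87 is below 1).
Deviating from 49 to 0 saves 49 tokens but forfeits the deviator's share of the drop in the planting fund: 0.87 × 49 = 42.63.
So the deviation gain is 49 − 42.63 = 6.37, and the fine must be at least 6.37 tokens to wipe it out.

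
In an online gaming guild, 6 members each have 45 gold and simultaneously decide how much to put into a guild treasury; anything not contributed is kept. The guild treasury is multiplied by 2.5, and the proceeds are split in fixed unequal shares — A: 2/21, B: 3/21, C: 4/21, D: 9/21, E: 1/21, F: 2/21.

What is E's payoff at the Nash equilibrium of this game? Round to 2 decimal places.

Player j's private return per contributed unit is 2.5 × (j's share). Contributing is weakly dominant for j when that share is at least 1/2.5 = 0.4000, and contributing 0 is dominant otherwise.
Only D (9/21) clears that bar, contributing 45; the remaining 5 contribute 0. Total contributed: 45.
E keeps 45 and receives 2.5 × 45 × 1/21 = 5.36 from the guild treasury, for a payoff of 50.36.

50.36 gold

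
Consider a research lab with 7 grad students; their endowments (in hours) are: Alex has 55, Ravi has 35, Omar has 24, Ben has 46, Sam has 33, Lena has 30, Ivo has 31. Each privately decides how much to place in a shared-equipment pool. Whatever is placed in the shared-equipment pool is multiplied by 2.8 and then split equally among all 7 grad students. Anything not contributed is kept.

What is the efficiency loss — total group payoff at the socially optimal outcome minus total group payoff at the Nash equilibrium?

457.20 hours

The private return per contributed unit is 2.8/7 = 0.4000 < 1 for every player regardless of endowment, so the Nash equilibrium is zero contribution and the group total is Σ E_j = 55 + 35 + 24 + 46 + 33 + 30 + 31 = 254.
Each contributed unit returns 2.800 to the group, so the social optimum is full contribution by everyone: group total = 2.800 × 254 = 711.20.
Efficiency loss = (2.800 − 1) × 254 = 457.20.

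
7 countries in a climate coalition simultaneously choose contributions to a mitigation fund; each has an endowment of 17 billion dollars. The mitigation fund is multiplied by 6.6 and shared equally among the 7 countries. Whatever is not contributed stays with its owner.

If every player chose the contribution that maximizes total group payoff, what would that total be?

785.40 billion dollars

Each contributed unit returns 6.600 to the group as a whole (0.9429 to each of 7 players), which exceeds 1, so the social optimum is full contribution: group total = 6.600 × 119 = 785.40.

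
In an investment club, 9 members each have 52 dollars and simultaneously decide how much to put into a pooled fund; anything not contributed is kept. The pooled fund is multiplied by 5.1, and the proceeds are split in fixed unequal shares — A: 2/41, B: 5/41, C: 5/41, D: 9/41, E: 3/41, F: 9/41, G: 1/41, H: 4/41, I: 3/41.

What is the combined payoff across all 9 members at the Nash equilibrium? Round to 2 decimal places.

Each unit j contributes comes back to j as 5.1 × (j's share), so j prefers to contribute only if that share exceeds 1/5.1 = 0.1961; otherwise keeping the unit dominates.
The shares above 0.1961 belong to D and F, contributing 52 each; the remaining 7 contribute 0. Total contributed: 104.
The pooled fund pays out 5.1 × 104 = 530.40 in total (split across the unequal shares, but the aggregate is all that matters for the group sum).
The 7 free-riders keep 52 each, adding 364. Group total = 364 + 530.40 = 894.40.

894.40 dollars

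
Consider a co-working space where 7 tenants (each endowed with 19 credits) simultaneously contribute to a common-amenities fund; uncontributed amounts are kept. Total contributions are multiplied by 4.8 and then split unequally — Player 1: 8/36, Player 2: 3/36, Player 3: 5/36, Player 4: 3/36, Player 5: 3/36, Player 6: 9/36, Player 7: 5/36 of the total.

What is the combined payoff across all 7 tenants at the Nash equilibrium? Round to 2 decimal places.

277.40 credits

Player j's private return per contributed unit is 4.8 × (j's share). Contributing is weakly dominant for j when that share is at least 1/4.8 = 0.2083, and contributing 0 is dominant otherwise.
Player 1 and Player 6 clear that bar, contributing 19 each; the remaining 5 contribute 0. Total contributed: 38.
The common-amenities fund pays out 4.8 × 38 = 182.40 in total (split across the unequal shares, but the aggregate is all that matters for the group sum).
The 5 free-riders keep 19 each, adding 95. Group total = 95 + 182.40 = 277.40.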